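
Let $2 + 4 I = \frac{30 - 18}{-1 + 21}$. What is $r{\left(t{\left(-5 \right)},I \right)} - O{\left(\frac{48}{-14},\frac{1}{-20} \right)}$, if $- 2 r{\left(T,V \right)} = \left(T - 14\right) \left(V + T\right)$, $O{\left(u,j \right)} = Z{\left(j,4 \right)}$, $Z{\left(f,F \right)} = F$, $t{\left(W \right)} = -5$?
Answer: $- \frac{2193}{40} \approx -54.825$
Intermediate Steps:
$O{\left(u,j \right)} = 4$
$I = - \frac{7}{20}$ ($I = - \frac{1}{2} + \frac{\left(30 - 18\right) \frac{1}{-1 + 21}}{4} = - \frac{1}{2} + \frac{12 \cdot \frac{1}{20}}{4} = - \frac{1}{2} + \frac{1}{4} \cdot \frac{3}{5} = - \frac{1}{2} + \frac{3}{20} = - \frac{7}{20} \approx -0.35$)
$r{\left(T,V \right)} = - \frac{\left(-14 + T\right) \left(T + V\right)}{2}$ ($r{\left(T,V \right)} = - \frac{\left(T - 14\right) \left(V + T\right)}{2} = - \frac{\left(-14 + T\right) \left(T + V\right)}{2}$)
$r{\left(t{\left(-5 \right)},I \right)} - O{\left(\frac{48}{-14},\frac{1}{-20} \right)} = \left(7 \left(-5\right) + 7 \left(- \frac{7}{20}\right) - \frac{\left(-5\right)^{2}}{2} - \left(- \frac{5}{2}\right) \left(- \frac{7}{20}\right)\right) - 4 = \left(-35 - \frac{49}{20} - \frac{25}{2} - \frac{7}{8}\right) - 4 = - \frac{2033}{40} - 4 = - \frac{2193}{40}$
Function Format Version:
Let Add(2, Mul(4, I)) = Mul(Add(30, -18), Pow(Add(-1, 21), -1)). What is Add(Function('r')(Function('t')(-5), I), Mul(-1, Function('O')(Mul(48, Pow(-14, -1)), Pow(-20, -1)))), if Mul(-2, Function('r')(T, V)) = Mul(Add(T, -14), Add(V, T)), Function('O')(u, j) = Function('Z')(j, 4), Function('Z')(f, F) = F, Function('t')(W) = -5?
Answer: Rational(-2193, 40) ≈ -54.825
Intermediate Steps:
Function('O')(u, j) = 4
I = Rational(-7, 20) (I = Add(Rational(-1, 2), Mul(Rational(1, 4), Mul(Add(30, -18), Pow(Add(-1, 21), -1)))) = Add(Rational(-1, 2), Mul(Rational(1, 4), Mul(12, Pow(20, -1)))) = Add(Rational(-1, 2), Mul(Rational(1, 4), Mul(12, Rational(1, 20)))) = Add(Rational(-1, 2), Mul(Rational(1, 4), Rational(3, 5))) = Add(Rational(-1, 2), Rational(3, 20)) = Rational(-7, 20) ≈ -0.35000)
Function('r')(T, V) = Mul(Rational(-1, 2), Add(-14, T), Add(T, V)) (Function('r')(T, V) = Mul(Rational(-1, 2), Mul(Add(T, -14), Add(V, T))) = Mul(Rational(-1, 2), Mul(Add(-14, T), Add(T, V))) = Mul(Rational(-1, 2), Add(-14, T), Add(T, V)))
Add(Function('r')(Function('t')(-5), I), Mul(-1, Function('O')(Mul(48, Pow(-14, -1)), Pow(-20, -1)))) = Add(Add(Mul(7, -5), Mul(7, Rational(-7, 20)), Mul(Rational(-1, 2), Pow(-5, 2)), Mul(Rational(-1, 2), -5, Rational(-7, 20))), Mul(-1, 4)) = Add(Add(-35, Rational(-49, 20), Mul(Rational(-1, 2), 25), Rational(-7, 8)), -4) = Add(Add(-35, Rational(-49, 20), Rational(-25, 2), Rational(-7, 8)), -4) = Add(Rational(-2033, 40), -4) = Rational(-2193, 40)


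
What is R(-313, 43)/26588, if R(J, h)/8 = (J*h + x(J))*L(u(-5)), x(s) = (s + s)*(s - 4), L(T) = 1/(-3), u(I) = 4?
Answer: -123322/6647 ≈ -18.553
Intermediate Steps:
L(T) = -1/3
x(s) = 2*s*(-4 + s) (x(s) = (2*s)*(-4 + s) = 2*s*(-4 + s))
R(J, h) = -16*J*(-4 + J)/3 - 8*J*h/3 (R(J, h) = 8*((J*h + 2*J*(-4 + J))*(-1/3)) = 8*(-2*J*(-4 + J)/3 - J*h/3) = -16*J*(-4 + J)/3 - 8*J*h/3)
R(-313, 43)/26588 = ((8/3)*(-313)*(8 - 1*43 - 2*(-313)))/26588 = ((8/3)*(-313)*(8 - 43 + 626))*(1/26588) = ((8/3)*(-313)*591)*(1/26588) = -493288*1/26588 = -123322/6647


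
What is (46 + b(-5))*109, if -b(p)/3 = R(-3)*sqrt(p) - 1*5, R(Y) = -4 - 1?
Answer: 6649 + 1635*I*sqrt(5) ≈ 6649.0 + 3656.0*I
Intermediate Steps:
R(Y) = -5
b(p) = 15 + 15*sqrt(p) (b(p) = -3*(-5*sqrt(p) - 1*5) = -3*(-5*sqrt(p) - 5) = -3*(-5 - 5*sqrt(p)) = 15 + 15*sqrt(p))
(46 + b(-5))*109 = (46 + (15 + 15*sqrt(-5)))*109 = (46 + (15 + 15*(I*sqrt(5))))*109 = (46 + (15 + 15*I*sqrt(5)))*109 = (61 + 15*I*sqrt(5))*109 = 6649 + 1635*I*sqrt(5)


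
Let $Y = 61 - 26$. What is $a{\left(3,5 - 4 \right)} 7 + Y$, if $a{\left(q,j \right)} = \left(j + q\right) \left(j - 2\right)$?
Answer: $7$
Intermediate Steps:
$a{\left(q,j \right)} = \left(-2 + j\right) \left(j + q\right)$ ($a{\left(q,j \right)} = \left(j + q\right) \left(-2 + j\right) = \left(-2 + j\right) \left(j + q\right)$)
$Y = 35$ ($Y = 61 - 26 = 35$)
$a{\left(3,5 - 4 \right)} 7 + Y = \left(\left(5 - 4\right)^{2} - 2 \left(5 - 4\right) - 6 + \left(5 - 4\right) 3\right) 7 + 35 = \left(1^{2} - 2 - 6 + 1 \cdot 3\right) 7 + 35 = \left(1 - 2 - 6 + 3\right) 7 + 35 = \left(-4\right) 7 + 35 = -28 + 35 = 7$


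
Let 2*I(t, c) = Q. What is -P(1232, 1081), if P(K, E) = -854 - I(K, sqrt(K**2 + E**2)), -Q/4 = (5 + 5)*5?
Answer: 754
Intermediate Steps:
Q = -200 (Q = -4*(5 + 5)*5 = -40*5 = -4*50 = -200)
I(t, c) = -100 (I(t, c) = (1/2)*(-200) = -100)
P(K, E) = -754 (P(K, E) = -854 - 1*(-100) = -854 + 100 = -754)
-P(1232, 1081) = -1*(-754) = 754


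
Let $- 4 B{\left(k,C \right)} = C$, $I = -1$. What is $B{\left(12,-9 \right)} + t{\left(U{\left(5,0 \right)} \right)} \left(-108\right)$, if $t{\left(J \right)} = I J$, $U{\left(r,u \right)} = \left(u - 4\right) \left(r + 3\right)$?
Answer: $- \frac{13815}{4} \approx -3453.8$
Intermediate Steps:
$U{\left(r,u \right)} = \left(-4 + u\right) \left(3 + r\right)$
$t{\left(J \right)} = - J$
$B{\left(k,C \right)} = - \frac{C}{4}$
$B{\left(12,-9 \right)} + t{\left(U{\left(5,0 \right)} \right)} \left(-108\right) = \left(- \frac{1}{4}\right) \left(-9\right) + - (-12 - 20 + 3 \cdot 0 + 5 \cdot 0) \left(-108\right) = \frac{9}{4} + - (-12 - 20 + 0 + 0) \left(-108\right) = \frac{9}{4} + \left(-1\right) \left(-32\right) \left(-108\right) = \frac{9}{4} + 32 \left(-108\right) = \frac{9}{4} - 3456 = - \frac{13815}{4}$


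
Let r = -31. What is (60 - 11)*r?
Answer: -1519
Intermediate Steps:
(60 - 11)*r = (60 - 11)*(-31) = 49*(-31) = -1519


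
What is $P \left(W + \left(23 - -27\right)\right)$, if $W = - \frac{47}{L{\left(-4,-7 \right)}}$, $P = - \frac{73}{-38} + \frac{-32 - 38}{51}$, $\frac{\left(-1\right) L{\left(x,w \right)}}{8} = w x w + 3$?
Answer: $\frac{82013639}{2992272} \approx 27.408$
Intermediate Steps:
$L{\left(x,w \right)} = -24 - 8 x w^{2}$ ($L{\left(x,w \right)} = - 8 \left(w x w + 3\right) = - 8 \left(x w^{2} + 3\right) = - 8 \left(3 + x w^{2}\right) = -24 - 8 x w^{2}$)
$P = \frac{1063}{1938}$ ($P = \left(-73\right) \left(- \frac{1}{38}\right) - \frac{70}{51} = \frac{73}{38} - \frac{70}{51} = \frac{1063}{1938} \approx 0.5485$)
$W = - \frac{47}{1544}$ ($W = - \frac{47}{-24 - - 32 \left(-7\right)^{2}} = - \frac{47}{-24 - \left(-32\right) 49} = - \frac{47}{-24 + 1568} = - \frac{47}{1544} \approx -0.03044$)
$P \left(W + \left(23 - -27\right)\right) = \frac{1063 \left(- \frac{47}{1544} + \left(23 - -27\right)\right)}{1938} = \frac{1063 \left(- \frac{47}{1544} + \left(23 + 27\right)\right)}{1938} = \frac{1063 \left(- \frac{47}{1544} + 50\right)}{1938} = \frac{1063}{1938} \cdot \frac{77153}{1544} = \frac{82013639}{2992272}$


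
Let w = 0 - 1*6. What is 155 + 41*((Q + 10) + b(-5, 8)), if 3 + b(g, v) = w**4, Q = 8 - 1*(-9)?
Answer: 54275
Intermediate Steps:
w = -6 (w = 0 - 6 = -6)
Q = 17 (Q = 8 + 9 = 17)
b(g, v) = 1293 (b(g, v) = -3 + (-6)**4 = -3 + 1296 = 1293)
155 + 41*((Q + 10) + b(-5, 8)) = 155 + 41*((17 + 10) + 1293) = 155 + 41*(27 + 1293) = 155 + 41*1320 = 155 + 54120 = 54275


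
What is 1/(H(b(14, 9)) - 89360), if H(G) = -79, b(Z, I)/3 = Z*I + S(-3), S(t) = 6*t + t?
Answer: -1/89439 ≈ -1.1181e-5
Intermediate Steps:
S(t) = 7*t
b(Z, I) = -63 + 3*I*Z (b(Z, I) = 3*(Z*I + 7*(-3)) = 3*(I*Z - 21) = 3*(-21 + I*Z) = -63 + 3*I*Z)
1/(H(b(14, 9)) - 89360) = 1/(-79 - 89360) = 1/(-89439) = -1/89439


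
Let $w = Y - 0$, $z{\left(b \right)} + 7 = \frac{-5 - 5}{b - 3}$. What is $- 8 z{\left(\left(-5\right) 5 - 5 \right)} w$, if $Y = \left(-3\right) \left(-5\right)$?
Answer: $\frac{8840}{11} \approx 803.64$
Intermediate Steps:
$z{\left(b \right)} = -7 - \frac{10}{-3 + b}$ ($z{\left(b \right)} = -7 + \frac{-5 - 5}{b - 3} = -7 - \frac{10}{-3 + b}$)
$Y = 15$
$w = 15$ ($w = 15 - 0 = 15 + 0 = 15$)
$- 8 z{\left(\left(-5\right) 5 - 5 \right)} w = - 8 \frac{11 - 7 \left(\left(-5\right) 5 - 5\right)}{-3 - 30} \cdot 15 = - 8 \frac{11 - 7 \left(-25 - 5\right)}{-3 - 30} \cdot 15 = - 8 \frac{11 - -210}{-3 - 30} \cdot 15 = - 8 \frac{11 + 210}{-33} \cdot 15 = - 8 \left(\left(- \frac{1}{33}\right) 221\right) 15 = \left(-8\right) \left(- \frac{221}{33}\right) 15 = \frac{1768}{33} \cdot 15 = \frac{8840}{11}$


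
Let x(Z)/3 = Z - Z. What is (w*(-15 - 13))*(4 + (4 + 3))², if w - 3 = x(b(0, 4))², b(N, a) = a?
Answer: -10164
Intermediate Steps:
x(Z) = 0 (x(Z) = 3*(Z - Z) = 3*0 = 0)
w = 3 (w = 3 + 0² = 3 + 0 = 3)
(w*(-15 - 13))*(4 + (4 + 3))² = (3*(-15 - 13))*(4 + (4 + 3))² = (3*(-28))*(4 + 7)² = -84*11² = -84*121 = -10164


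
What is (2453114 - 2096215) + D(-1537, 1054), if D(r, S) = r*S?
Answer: -1263099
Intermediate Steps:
D(r, S) = S*r
(2453114 - 2096215) + D(-1537, 1054) = (2453114 - 2096215) + 1054*(-1537) = 356899 - 1619998 = -1263099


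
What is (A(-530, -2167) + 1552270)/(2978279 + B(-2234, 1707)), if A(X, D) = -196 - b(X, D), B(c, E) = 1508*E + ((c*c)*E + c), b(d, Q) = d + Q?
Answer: 518257/2841590231 ≈ 0.00018238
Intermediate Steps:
b(d, Q) = Q + d
B(c, E) = c + 1508*E + E*c² (B(c, E) = 1508*E + (c²*E + c) = 1508*E + (E*c² + c) = 1508*E + (c + E*c²) = c + 1508*E + E*c²)
A(X, D) = -196 - D - X (A(X, D) = -196 - (D + X) = -196 + (-D - X) = -196 - D - X)
(A(-530, -2167) + 1552270)/(2978279 + B(-2234, 1707)) = ((-196 - 1*(-2167) - 1*(-530)) + 1552270)/(2978279 + (-2234 + 1508*1707 + 1707*(-2234)²)) = ((-196 + 2167 + 530) + 1552270)/(2978279 + (-2234 + 2574156 + 1707*4990756)) = (2501 + 1552270)/(2978279 + (-2234 + 2574156 + 8519220492)) = 1554771/(2978279 + 8521792414) = 1554771/8524770693 = 1554771*(1/8524770693) = 518257/2841590231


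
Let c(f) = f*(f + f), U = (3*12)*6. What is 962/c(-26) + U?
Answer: 11269/52 ≈ 216.71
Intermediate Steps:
U = 216 (U = 36*6 = 216)
c(f) = 2*f² (c(f) = f*(2*f) = 2*f²)
962/c(-26) + U = 962/(2*(-26)²) + 216 = 962/(2*676) + 216 = 962/1352 + 216 = (1/1352)*962 + 216 = 37/52 + 216 = 11269/52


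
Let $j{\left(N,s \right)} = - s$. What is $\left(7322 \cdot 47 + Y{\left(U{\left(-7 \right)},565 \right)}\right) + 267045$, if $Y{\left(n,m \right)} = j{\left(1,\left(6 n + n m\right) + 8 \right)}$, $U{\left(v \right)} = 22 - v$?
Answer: $594612$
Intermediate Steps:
$Y{\left(n,m \right)} = -8 - 6 n - m n$ ($Y{\left(n,m \right)} = - (\left(6 n + n m\right) + 8) = - (\left(6 n + m n\right) + 8) = - (8 + 6 n + m n) = -8 - 6 n - m n$)
$\left(7322 \cdot 47 + Y{\left(U{\left(-7 \right)},565 \right)}\right) + 267045 = \left(7322 \cdot 47 - \left(8 + 571 \left(22 - -7\right)\right)\right) + 267045 = \left(344134 - \left(8 + 571 \left(22 + 7\right)\right)\right) + 267045 = \left(344134 - \left(182 + 16385\right)\right) + 267045 = \left(344134 - 16567\right) + 267045 = 327567 + 267045 = 594612$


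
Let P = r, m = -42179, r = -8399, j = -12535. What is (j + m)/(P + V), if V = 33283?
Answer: -27357/12442 ≈ -2.1988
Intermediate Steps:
P = -8399
(j + m)/(P + V) = (-12535 - 42179)/(-8399 + 33283) = -54714/24884 = -54714*1/24884 = -27357/12442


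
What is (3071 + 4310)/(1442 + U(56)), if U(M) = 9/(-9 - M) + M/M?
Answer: 43615/8526 ≈ 5.1155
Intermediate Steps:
U(M) = 1 + 9/(-9 - M) (U(M) = 9/(-9 - M) + 1 = 1 + 9/(-9 - M))
(3071 + 4310)/(1442 + U(56)) = (3071 + 4310)/(1442 + 56/(9 + 56)) = 7381/(1442 + 56/65) = 7381/(93786/65) = 7381*(65/93786) = 43615/8526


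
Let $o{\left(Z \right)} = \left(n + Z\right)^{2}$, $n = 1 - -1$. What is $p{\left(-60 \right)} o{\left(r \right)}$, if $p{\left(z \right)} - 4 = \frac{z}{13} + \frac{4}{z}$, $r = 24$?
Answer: $- \frac{6916}{15} \approx -461.07$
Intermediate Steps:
$p{\left(z \right)} = 4 + \frac{4}{z} + \frac{z}{13}$ ($p{\left(z \right)} = 4 + \left(\frac{z}{13} + \frac{4}{z}\right) = 4 + \left(\frac{4}{z} + \frac{z}{13}\right) = 4 + \frac{4}{z} + \frac{z}{13}$)
$n = 2$ ($n = 1 + 1 = 2$)
$o{\left(Z \right)} = \left(2 + Z\right)^{2}$
$p{\left(-60 \right)} o{\left(r \right)} = \left(4 + \frac{4}{-60} + \frac{1}{13} \left(-60\right)\right) \left(2 + 24\right)^{2} = \left(4 + 4 \left(- \frac{1}{60}\right) - \frac{60}{13}\right) 26^{2} = \left(4 - \frac{1}{15} - \frac{60}{13}\right) 676 = \left(- \frac{133}{195}\right) 676 = - \frac{6916}{15}$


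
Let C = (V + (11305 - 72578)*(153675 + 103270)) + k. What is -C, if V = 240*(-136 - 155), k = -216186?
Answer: 15744077011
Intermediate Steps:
V = -69840 (V = 240*(-291) = -69840)
C = -15744077011 (C = (-69840 + (11305 - 72578)*(153675 + 103270)) - 216186 = (-69840 - 61273*256945) - 216186 = (-69840 - 15743790985) - 216186 = -15743860825 - 216186 = -15744077011)
-C = -1*(-15744077011) = 15744077011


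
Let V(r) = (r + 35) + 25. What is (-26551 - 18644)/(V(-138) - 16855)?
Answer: 45195/16933 ≈ 2.6690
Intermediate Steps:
V(r) = 60 + r (V(r) = (35 + r) + 25 = 60 + r)
(-26551 - 18644)/(V(-138) - 16855) = (-26551 - 18644)/((60 - 138) - 16855) = -45195/(-78 - 16855) = -45195/(-16933) = -45195*(-1/16933) = 45195/16933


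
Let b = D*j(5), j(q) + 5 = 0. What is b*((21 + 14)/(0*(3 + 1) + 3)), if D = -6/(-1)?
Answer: -350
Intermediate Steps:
j(q) = -5 (j(q) = -5 + 0 = -5)
D = 6 (D = -6*(-1) = 6)
b = -30 (b = 6*(-5) = -30)
b*((21 + 14)/(0*(3 + 1) + 3)) = -30*(21 + 14)/(0*(3 + 1) + 3) = -1050/(0*4 + 3) = -1050/(0 + 3) = -1050/3 = -30*35/3 = -350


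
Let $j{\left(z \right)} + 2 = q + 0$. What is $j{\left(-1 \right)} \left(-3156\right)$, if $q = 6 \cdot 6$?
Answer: $-107304$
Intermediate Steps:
$q = 36$
$j{\left(z \right)} = 34$ ($j{\left(z \right)} = -2 + \left(36 + 0\right) = -2 + 36 = 34$)
$j{\left(-1 \right)} \left(-3156\right) = 34 \left(-3156\right) = -107304$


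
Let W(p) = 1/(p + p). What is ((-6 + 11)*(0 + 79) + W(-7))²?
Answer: 30569841/196 ≈ 1.5597e+5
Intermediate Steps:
W(p) = 1/(2*p)
((-6 + 11)*(0 + 79) + W(-7))² = ((-6 + 11)*(0 + 79) + (½)/(-7))² = (5*79 + (½)*(-⅐))² = (395 - 1/14)² = (5529/14)² = 30569841/196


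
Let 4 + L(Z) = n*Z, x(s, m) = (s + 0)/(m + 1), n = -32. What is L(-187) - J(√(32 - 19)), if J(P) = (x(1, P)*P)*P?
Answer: 71773/12 - 13*√13/12 ≈ 5977.2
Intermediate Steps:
x(s, m) = s/(1 + m)
L(Z) = -4 - 32*Z
J(P) = P²/(1 + P) (J(P) = ((1/(1 + P))*P)*P = (P/(1 + P))*P = P²/(1 + P))
L(-187) - J(√(32 - 19)) = (-4 - 32*(-187)) - (√(32 - 19))²/(1 + √(32 - 19)) = (-4 + 5984) - (√13)²/(1 + √13) = 5980 - 13/(1 + √13)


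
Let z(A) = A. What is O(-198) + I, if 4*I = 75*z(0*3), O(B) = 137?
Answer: 137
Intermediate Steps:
I = 0 (I = (75*(0*3))/4 = (75*0)/4 = (1/4)*0 = 0)
O(-198) + I = 137 + 0 = 137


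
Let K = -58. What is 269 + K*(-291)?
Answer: 17147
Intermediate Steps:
269 + K*(-291) = 269 - 58*(-291) = 269 + 16878 = 17147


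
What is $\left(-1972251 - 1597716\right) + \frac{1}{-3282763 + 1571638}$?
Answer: $- \frac{6108659782876}{1711125} \approx -3.57 \cdot 10^{6}$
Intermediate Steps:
$\left(-1972251 - 1597716\right) + \frac{1}{-3282763 + 1571638} = -3569967 + \frac{1}{-1711125} = -3569967 - \frac{1}{1711125} = - \frac{6108659782876}{1711125}$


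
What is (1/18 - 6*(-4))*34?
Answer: 7361/9 ≈ 817.89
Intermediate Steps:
(1/18 - 6*(-4))*34 = (1/18 + 24)*34 = (433/18)*34 = 7361/9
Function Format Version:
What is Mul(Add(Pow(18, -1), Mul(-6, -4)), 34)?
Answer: Rational(7361, 9) ≈ 817.89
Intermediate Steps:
Mul(Add(Pow(18, -1), Mul(-6, -4)), 34) = Mul(Add(Rational(1, 18), 24), 34) = Mul(Rational(433, 18), 34) = Rational(7361, 9)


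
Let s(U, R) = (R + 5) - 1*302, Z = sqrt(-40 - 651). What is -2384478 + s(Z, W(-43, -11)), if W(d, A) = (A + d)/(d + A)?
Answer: -2384774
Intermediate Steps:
Z = I*sqrt(691) (Z = sqrt(-691) = I*sqrt(691) ≈ 26.287*I)
W(d, A) = 1 (W(d, A) = (A + d)/(A + d) = 1)
s(U, R) = -297 + R (s(U, R) = (5 + R) - 302 = -297 + R)
-2384478 + s(Z, W(-43, -11)) = -2384478 + (-297 + 1) = -2384478 - 296 = -2384774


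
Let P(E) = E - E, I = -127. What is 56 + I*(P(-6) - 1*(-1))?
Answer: -71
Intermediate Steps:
P(E) = 0
56 + I*(P(-6) - 1*(-1)) = 56 - 127*(0 - 1*(-1)) = 56 - 127*(0 + 1) = 56 - 127*1 = 56 - 127 = -71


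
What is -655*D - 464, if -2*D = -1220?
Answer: -400014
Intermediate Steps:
D = 610 (D = -½*(-1220) = 610)
-655*D - 464 = -655*610 - 464 = -399550 - 464 = -400014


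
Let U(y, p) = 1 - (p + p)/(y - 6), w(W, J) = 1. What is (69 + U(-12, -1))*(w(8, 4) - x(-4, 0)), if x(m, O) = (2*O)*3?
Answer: 629/9 ≈ 69.889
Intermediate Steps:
x(m, O) = 6*O
U(y, p) = 1 - 2*p/(-6 + y)
(69 + U(-12, -1))*(w(8, 4) - x(-4, 0)) = (69 + (-6 - 12 - 2*(-1))/(-6 - 12))*(1 - 6*0) = (69 + (-6 - 12 + 2)/(-18))*(1 - 1*0) = (69 - 1/18*(-16))*(1 + 0) = (69 + 8/9)*1 = (629/9)*1 = 629/9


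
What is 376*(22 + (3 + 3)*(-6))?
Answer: -5264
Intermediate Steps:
376*(22 + (3 + 3)*(-6)) = 376*(22 + 6*(-6)) = 376*(22 - 36) = 376*(-14) = -5264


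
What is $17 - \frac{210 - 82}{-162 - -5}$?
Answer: $\frac{2797}{157} \approx 17.815$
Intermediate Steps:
$17 - \frac{210 - 82}{-162 - -5} = 17 - \frac{128}{-162 + \left(-5 + 10\right)} = 17 - \frac{128}{-162 + 5} = 17 - \frac{128}{-157} = 17 - 128 \left(- \frac{1}{157}\right) = 17 - - \frac{128}{157} = 17 + \frac{128}{157} = \frac{2797}{157}$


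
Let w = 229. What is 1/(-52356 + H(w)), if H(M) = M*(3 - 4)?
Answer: -1/52585 ≈ -1.9017e-5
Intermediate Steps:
H(M) = -M (H(M) = M*(-1) = -M)
1/(-52356 + H(w)) = 1/(-52356 - 1*229) = 1/(-52356 - 229) = 1/(-52585) = -1/52585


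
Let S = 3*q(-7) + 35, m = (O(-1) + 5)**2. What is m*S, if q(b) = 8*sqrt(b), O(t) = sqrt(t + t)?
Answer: (5 + I*sqrt(2))**2*(35 + 24*I*sqrt(7)) ≈ -92.998 + 1955.4*I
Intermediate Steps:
O(t) = sqrt(2)*sqrt(t) (O(t) = sqrt(2*t) = sqrt(2)*sqrt(t))
m = (5 + I*sqrt(2))**2 (m = (sqrt(2)*sqrt(-1) + 5)**2 = (sqrt(2)*I + 5)**2 = (I*sqrt(2) + 5)**2 = (5 + I*sqrt(2))**2 ≈ 23.0 + 14.142*I)
S = 35 + 24*I*sqrt(7) (S = 3*(8*sqrt(-7)) + 35 = 3*(8*(I*sqrt(7))) + 35 = 3*(8*I*sqrt(7)) + 35 = 24*I*sqrt(7) + 35 = 35 + 24*I*sqrt(7) ≈ 35.0 + 63.498*I)
m*S = (5 + I*sqrt(2))**2*(35 + 24*I*sqrt(7))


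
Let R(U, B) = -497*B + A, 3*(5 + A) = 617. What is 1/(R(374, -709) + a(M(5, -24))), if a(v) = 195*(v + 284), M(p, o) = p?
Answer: 3/1226786 ≈ 2.4454e-6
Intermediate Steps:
A = 602/3 (A = -5 + (1/3)*617 = -5 + 617/3 = 602/3 ≈ 200.67)
R(U, B) = 602/3 - 497*B (R(U, B) = -497*B + 602/3 = 602/3 - 497*B)
a(v) = 55380 + 195*v (a(v) = 195*(284 + v) = 55380 + 195*v)
1/(R(374, -709) + a(M(5, -24))) = 1/((602/3 - 497*(-709)) + (55380 + 195*5)) = 1/((602/3 + 352373) + (55380 + 975)) = 1/(1057721/3 + 56355) = 1/(1226786/3) = 3/1226786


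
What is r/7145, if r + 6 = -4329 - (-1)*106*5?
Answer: -761/1429 ≈ -0.53254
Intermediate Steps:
r = -3805 (r = -6 + (-4329 - (-1)*106*5) = -6 + (-4329 - (-1)*530) = -6 + (-4329 - 1*(-530)) = -6 + (-4329 + 530) = -6 - 3799 = -3805)
r/7145 = -3805/7145 = -3805*1/7145 = -761/1429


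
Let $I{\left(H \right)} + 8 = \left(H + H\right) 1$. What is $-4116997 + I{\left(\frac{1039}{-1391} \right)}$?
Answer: $- \frac{5726756033}{1391} \approx -4.117 \cdot 10^{6}$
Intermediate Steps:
$I{\left(H \right)} = -8 + 2 H$ ($I{\left(H \right)} = -8 + \left(H + H\right) 1 = -8 + 2 H 1 = -8 + 2 H$)
$-4116997 + I{\left(\frac{1039}{-1391} \right)} = -4116997 - \left(8 - 2 \frac{1039}{-1391}\right) = -4116997 - \left(8 - 2 \cdot 1039 \left(- \frac{1}{1391}\right)\right) = -4116997 + \left(-8 + 2 \left(- \frac{1039}{1391}\right)\right) = -4116997 - \frac{13206}{1391} = - \frac{5726756033}{1391}$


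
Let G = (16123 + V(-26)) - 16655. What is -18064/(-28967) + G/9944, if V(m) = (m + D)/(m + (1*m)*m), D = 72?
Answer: 53371507141/93615550600 ≈ 0.57011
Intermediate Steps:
V(m) = (72 + m)/(m + m**2) (V(m) = (m + 72)/(m + (1*m)*m) = (72 + m)/(m + m*m) = (72 + m)/(m + m**2))
G = -172877/325 (G = (16123 + (72 - 26)/((-26)*(1 - 26))) - 16655 = (16123 - 1/26*46/(-25)) - 16655 = (16123 - 1/26*(-1/25)*46) - 16655 = (16123 + 23/325) - 16655 = 5239998/325 - 16655 = -172877/325 ≈ -531.93)
-18064/(-28967) + G/9944 = -18064/(-28967) - 172877/325/9944 = -18064*(-1/28967) - 172877/325*1/9944 = 18064/28967 - 172877/3231800 = 53371507141/93615550600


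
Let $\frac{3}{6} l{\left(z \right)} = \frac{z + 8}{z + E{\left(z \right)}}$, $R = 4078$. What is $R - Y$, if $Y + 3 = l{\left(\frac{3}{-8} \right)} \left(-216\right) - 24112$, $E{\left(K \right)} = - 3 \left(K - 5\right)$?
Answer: $\frac{198815}{7} \approx 28402.0$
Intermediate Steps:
$E{\left(K \right)} = 15 - 3 K$ ($E{\left(K \right)} = - 3 \left(-5 + K\right) = 15 - 3 K$)
$l{\left(z \right)} = \frac{2 \left(8 + z\right)}{15 - 2 z}$ ($l{\left(z \right)} = 2 \frac{z + 8}{z - \left(-15 + 3 z\right)} = 2 \frac{8 + z}{15 - 2 z} = \frac{2 \left(8 + z\right)}{15 - 2 z}$)
$Y = - \frac{170269}{7}$ ($Y = -3 - \left(24112 - \frac{2 \left(-8 - \frac{3}{-8}\right)}{-15 + 2 \frac{3}{-8}} \left(-216\right)\right) = -3 - \left(24112 - \frac{2 \left(-8 - 3 \left(- \frac{1}{8}\right)\right)}{-15 + 2 \cdot 3 \left(- \frac{1}{8}\right)} \left(-216\right)\right) = -3 - \left(24112 - \frac{2 \left(-8 - - \frac{3}{8}\right)}{-15 + 2 \left(- \frac{3}{8}\right)} \left(-216\right)\right) = -3 - \left(24112 - \frac{2 \left(-8 + \frac{3}{8}\right)}{-15 - \frac{3}{4}} \left(-216\right)\right) = -3 - \left(24112 - 2 \frac{1}{- \frac{63}{4}} \left(- \frac{61}{8}\right) \left(-216\right)\right) = -3 - \left(24112 - 2 \left(- \frac{4}{63}\right) \left(- \frac{61}{8}\right) \left(-216\right)\right) = -3 + \left(\frac{61}{63} \left(-216\right) - 24112\right) = -3 - \frac{170248}{7} = - \frac{170269}{7} \approx -24324.0$)
$R - Y = 4078 - - \frac{170269}{7} = 4078 + \frac{170269}{7} = \frac{198815}{7}$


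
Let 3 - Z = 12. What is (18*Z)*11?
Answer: -1782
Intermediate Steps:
Z = -9 (Z = 3 - 1*12 = 3 - 12 = -9)
(18*Z)*11 = (18*(-9))*11 = -162*11 = -1782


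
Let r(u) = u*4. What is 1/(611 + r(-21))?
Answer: 1/527 ≈ 0.0018975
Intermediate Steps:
r(u) = 4*u
1/(611 + r(-21)) = 1/(611 + 4*(-21)) = 1/(611 - 84) = 1/527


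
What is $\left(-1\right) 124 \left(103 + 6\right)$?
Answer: $-13516$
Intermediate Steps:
$\left(-1\right) 124 \left(103 + 6\right) = \left(-124\right) 109 = -13516$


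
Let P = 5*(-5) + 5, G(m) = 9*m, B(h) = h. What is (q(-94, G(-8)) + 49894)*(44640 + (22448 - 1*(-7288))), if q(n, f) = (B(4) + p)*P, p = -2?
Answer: 3707941104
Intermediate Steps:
P = -20 (P = -25 + 5 = -20)
q(n, f) = -40 (q(n, f) = (4 - 2)*(-20) = 2*(-20) = -40)
(q(-94, G(-8)) + 49894)*(44640 + (22448 - 1*(-7288))) = (-40 + 49894)*(44640 + (22448 - 1*(-7288))) = 49854*(44640 + (22448 + 7288)) = 49854*(44640 + 29736) = 49854*74376 = 3707941104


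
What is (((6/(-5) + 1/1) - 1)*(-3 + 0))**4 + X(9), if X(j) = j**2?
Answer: 155601/625 ≈ 248.96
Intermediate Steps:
(((6/(-5) + 1/1) - 1)*(-3 + 0))**4 + X(9) = (((6/(-5) + 1/1) - 1)*(-3 + 0))**4 + 9**2 = (((6*(-1/5) + 1*1) - 1)*(-3))**4 + 81 = (((-6/5 + 1) - 1)*(-3))**4 + 81 = ((-1/5 - 1)*(-3))**4 + 81 = (-6/5*(-3))**4 + 81 = (18/5)**4 + 81 = 104976/625 + 81 = 155601/625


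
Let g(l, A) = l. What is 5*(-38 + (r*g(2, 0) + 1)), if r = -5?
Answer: -235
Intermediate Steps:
5*(-38 + (r*g(2, 0) + 1)) = 5*(-38 + (-5*2 + 1)) = 5*(-38 + (-10 + 1)) = 5*(-38 - 9) = 5*(-47) = -235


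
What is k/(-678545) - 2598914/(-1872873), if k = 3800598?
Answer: -5354557277924/1270828609785 ≈ -4.2134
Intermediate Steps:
k/(-678545) - 2598914/(-1872873) = 3800598/(-678545) - 2598914/(-1872873) = 3800598*(-1/678545) - 2598914*(-1/1872873) = -3800598/678545 + 2598914/1872873 = -5354557277924/1270828609785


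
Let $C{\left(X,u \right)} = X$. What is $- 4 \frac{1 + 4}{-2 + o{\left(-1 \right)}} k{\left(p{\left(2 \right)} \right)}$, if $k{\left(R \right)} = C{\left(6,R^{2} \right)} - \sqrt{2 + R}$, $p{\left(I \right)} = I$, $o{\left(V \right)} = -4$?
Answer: $\frac{40}{3} \approx 13.333$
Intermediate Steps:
$k{\left(R \right)} = 6 - \sqrt{2 + R}$
$- 4 \frac{1 + 4}{-2 + o{\left(-1 \right)}} k{\left(p{\left(2 \right)} \right)} = - 4 \frac{1 + 4}{-2 - 4} \left(6 - \sqrt{2 + 2}\right) = - 4 \frac{5}{-6} \left(6 - \sqrt{4}\right) = - 4 \cdot 5 \left(- \frac{1}{6}\right) \left(6 - 2\right) = \left(-4\right) \left(- \frac{5}{6}\right) \left(6 - 2\right) = \frac{10}{3} \cdot 4 = \frac{40}{3}$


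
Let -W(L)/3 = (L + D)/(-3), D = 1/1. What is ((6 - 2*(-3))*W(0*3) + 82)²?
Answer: 8836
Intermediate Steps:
D = 1
W(L) = 1 + L (W(L) = -3*(L + 1)/(-3) = -(-1)*(1 + L) = -3*(-⅓ - L/3) = 1 + L)
((6 - 2*(-3))*W(0*3) + 82)² = ((6 - 2*(-3))*(1 + 0*3) + 82)² = ((6 + 6)*(1 + 0) + 82)² = (12*1 + 82)² = (12 + 82)² = 94² = 8836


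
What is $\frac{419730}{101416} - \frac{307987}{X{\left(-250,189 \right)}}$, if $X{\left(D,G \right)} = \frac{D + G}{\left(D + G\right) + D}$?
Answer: $- \frac{4857000089791}{3093188} \approx -1.5702 \cdot 10^{6}$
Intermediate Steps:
$X{\left(D,G \right)} = \frac{D + G}{G + 2 D}$
$\frac{419730}{101416} - \frac{307987}{X{\left(-250,189 \right)}} = \frac{419730}{101416} - \frac{307987}{\frac{1}{189 + 2 \left(-250\right)} \left(-250 + 189\right)} = 419730 \cdot \frac{1}{101416} - \frac{307987}{\frac{1}{189 - 500} \left(-61\right)} = \frac{209865}{50708} - \frac{307987}{\frac{1}{-311} \left(-61\right)} = \frac{209865}{50708} - \frac{307987}{\left(- \frac{1}{311}\right) \left(-61\right)} = \frac{209865}{50708} - \frac{307987}{\frac{61}{311}} = \frac{209865}{50708} - \frac{95783957}{61} = - \frac{4857000089791}{3093188}$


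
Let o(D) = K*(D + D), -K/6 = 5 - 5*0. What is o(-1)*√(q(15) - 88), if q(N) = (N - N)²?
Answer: 120*I*√22 ≈ 562.85*I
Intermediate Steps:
K = -30 (K = -6*(5 - 5*0) = -6*(5 + 0) = -6*5 = -30)
o(D) = -60*D (o(D) = -30*(D + D) = -60*D)
q(N) = 0 (q(N) = 0² = 0)
o(-1)*√(q(15) - 88) = (-60*(-1))*√(0 - 88) = 60*√(-88) = 60*(2*I*√22) = 120*I*√22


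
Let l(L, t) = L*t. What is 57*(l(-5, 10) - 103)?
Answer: -8721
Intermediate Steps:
57*(l(-5, 10) - 103) = 57*(-5*10 - 103) = 57*(-50 - 103) = 57*(-153) = -8721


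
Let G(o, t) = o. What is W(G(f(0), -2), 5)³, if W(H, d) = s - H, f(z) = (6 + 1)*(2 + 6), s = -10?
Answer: -287496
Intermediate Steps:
f(z) = 56 (f(z) = 7*8 = 56)
W(H, d) = -10 - H
W(G(f(0), -2), 5)³ = (-10 - 1*56)³ = (-10 - 56)³ = (-66)³ = -287496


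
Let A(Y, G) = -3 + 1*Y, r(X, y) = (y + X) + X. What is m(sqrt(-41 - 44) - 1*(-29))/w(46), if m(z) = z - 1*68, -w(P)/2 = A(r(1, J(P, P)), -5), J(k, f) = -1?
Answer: -39/4 + I*sqrt(85)/4 ≈ -9.75 + 2.3049*I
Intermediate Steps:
r(X, y) = y + 2*X (r(X, y) = (X + y) + X = y + 2*X)
A(Y, G) = -3 + Y
w(P) = 4 (w(P) = -2*(-3 + (-1 + 2*1)) = -2*(-3 + (-1 + 2)) = -2*(-3 + 1) = -2*(-2) = 4)
m(z) = -68 + z (m(z) = z - 68 = -68 + z)
m(sqrt(-41 - 44) - 1*(-29))/w(46) = (-68 + (sqrt(-41 - 44) - 1*(-29)))/4 = (-68 + (sqrt(-85) + 29))*(1/4) = (-68 + (I*sqrt(85) + 29))*(1/4) = (-68 + (29 + I*sqrt(85)))*(1/4) = (-39 + I*sqrt(85))*(1/4) = -39/4 + I*sqrt(85)/4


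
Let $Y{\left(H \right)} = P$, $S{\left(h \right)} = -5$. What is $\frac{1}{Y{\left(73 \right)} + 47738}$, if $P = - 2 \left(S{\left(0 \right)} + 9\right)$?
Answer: $\frac{1}{47730} \approx 2.0951 \cdot 10^{-5}$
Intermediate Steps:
$P = -8$ ($P = - 2 \left(-5 + 9\right) = \left(-2\right) 4 = -8$)
$Y{\left(H \right)} = -8$
$\frac{1}{Y{\left(73 \right)} + 47738} = \frac{1}{-8 + 47738} = \frac{1}{47730}$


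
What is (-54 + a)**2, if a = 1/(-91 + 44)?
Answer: 6446521/2209 ≈ 2918.3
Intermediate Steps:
a = -1/47 (a = 1/(-47) = -1/47 ≈ -0.021277)
(-54 + a)**2 = (-54 - 1/47)**2 = (-2539/47)**2 = 6446521/2209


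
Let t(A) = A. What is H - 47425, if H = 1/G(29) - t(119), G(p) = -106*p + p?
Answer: -144771481/3045 ≈ -47544.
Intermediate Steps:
G(p) = -105*p
H = -362356/3045 (H = 1/(-105*29) - 1*119 = 1/(-3045) - 119 = -1/3045 - 119 = -362356/3045 ≈ -119.00)
H - 47425 = -362356/3045 - 47425 = -144771481/3045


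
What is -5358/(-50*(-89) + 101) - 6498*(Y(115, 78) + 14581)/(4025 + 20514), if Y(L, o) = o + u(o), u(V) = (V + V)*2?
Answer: -147619950140/37225663 ≈ -3965.5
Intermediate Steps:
u(V) = 4*V (u(V) = (2*V)*2 = 4*V)
Y(L, o) = 5*o (Y(L, o) = o + 4*o = 5*o)
-5358/(-50*(-89) + 101) - 6498*(Y(115, 78) + 14581)/(4025 + 20514) = -5358/(-50*(-89) + 101) - 6498*(5*78 + 14581)/(4025 + 20514) = -5358/(4450 + 101) - 6498/(24539/(390 + 14581)) = -5358/4551 - 6498/(24539/14971) = -5358*1/4551 - 6498/(24539*(1/14971)) = -1786/1517 - 6498/24539/14971 = -1786/1517 - 6498*14971/24539 = -1786/1517 - 97281558/24539 = -147619950140/37225663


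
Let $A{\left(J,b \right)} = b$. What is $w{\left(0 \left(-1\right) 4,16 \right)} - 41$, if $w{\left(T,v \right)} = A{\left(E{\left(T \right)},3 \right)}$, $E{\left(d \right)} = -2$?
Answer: $-38$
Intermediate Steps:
$w{\left(T,v \right)} = 3$
$w{\left(0 \left(-1\right) 4,16 \right)} - 41 = 3 - 41 = -38$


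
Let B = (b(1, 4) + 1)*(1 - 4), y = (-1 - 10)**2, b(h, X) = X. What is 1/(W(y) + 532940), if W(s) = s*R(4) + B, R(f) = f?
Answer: 1/533409 ≈ 1.8747e-6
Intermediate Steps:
y = 121 (y = (-11)**2 = 121)
B = -15 (B = (4 + 1)*(1 - 4) = 5*(-3) = -15)
W(s) = -15 + 4*s (W(s) = s*4 - 15 = 4*s - 15 = -15 + 4*s)
1/(W(y) + 532940) = 1/((-15 + 4*121) + 532940) = 1/((-15 + 484) + 532940) = 1/(469 + 532940) = 1/533409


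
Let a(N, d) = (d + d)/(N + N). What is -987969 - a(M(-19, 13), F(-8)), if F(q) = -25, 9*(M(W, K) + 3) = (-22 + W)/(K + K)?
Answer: -734066817/743 ≈ -9.8798e+5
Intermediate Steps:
M(W, K) = -3 + (-22 + W)/(18*K) (M(W, K) = -3 + ((-22 + W)/(K + K))/9 = -3 + ((-22 + W)/((2*K)))/9 = -3 + ((-22 + W)*(1/(2*K)))/9 = -3 + ((-22 + W)/(2*K))/9 = -3 + (-22 + W)/(18*K))
a(N, d) = d/N (a(N, d) = (2*d)/((2*N)) = (2*d)*(1/(2*N)) = d/N)
-987969 - a(M(-19, 13), F(-8)) = -987969 - (-25)/((1/18)*(-22 - 19 - 54*13)/13) = -987969 - (-25)/((1/18)*(1/13)*(-22 - 19 - 702)) = -987969 - (-25)/((1/18)*(1/13)*(-743)) = -987969 - (-25)/(-743/234) = -987969 - (-25)*(-234)/743 = -987969 - 1*5850/743 = -987969 - 5850/743 = -734066817/743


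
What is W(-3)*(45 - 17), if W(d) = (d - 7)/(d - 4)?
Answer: 40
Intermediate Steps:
W(d) = (-7 + d)/(-4 + d)
W(-3)*(45 - 17) = ((-7 - 3)/(-4 - 3))*(45 - 17) = (-10/(-7))*28 = -1/7*(-10)*28 = (10/7)*28 = 40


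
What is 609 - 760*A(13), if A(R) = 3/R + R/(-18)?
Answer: 114953/117 ≈ 982.50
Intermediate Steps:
A(R) = 3/R - R/18 (A(R) = 3/R + R*(-1/18) = 3/R - R/18)
609 - 760*A(13) = 609 - 760*(3/13 - 1/18*13) = 609 - 760*(3*(1/13) - 13/18) = 609 - 760*(3/13 - 13/18) = 609 - 760*(-115/234) = 609 + 43700/117 = 114953/117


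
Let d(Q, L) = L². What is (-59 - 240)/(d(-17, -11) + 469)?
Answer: -299/590 ≈ -0.50678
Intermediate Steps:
(-59 - 240)/(d(-17, -11) + 469) = (-59 - 240)/((-11)² + 469) = -299/(121 + 469) = -299/590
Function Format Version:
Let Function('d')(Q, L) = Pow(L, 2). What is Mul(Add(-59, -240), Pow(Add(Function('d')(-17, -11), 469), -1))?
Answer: Rational(-299, 590) ≈ -0.50678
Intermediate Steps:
Mul(Add(-59, -240), Pow(Add(Function('d')(-17, -11), 469), -1)) = Mul(Add(-59, -240), Pow(Add(Pow(-11, 2), 469), -1)) = Mul(-299, Pow(Add(121, 469), -1)) = Mul(-299, Pow(590, -1)) = Mul(-299, Rational(1, 590)) = Rational(-299, 590)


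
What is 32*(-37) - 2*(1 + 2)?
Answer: -1190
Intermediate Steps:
32*(-37) - 2*(1 + 2) = -1184 - 2*3 = -1184 - 6 = -1190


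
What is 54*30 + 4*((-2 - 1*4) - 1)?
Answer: 1592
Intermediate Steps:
54*30 + 4*((-2 - 1*4) - 1) = 1620 + 4*((-2 - 4) - 1) = 1620 + 4*(-6 - 1) = 1620 + 4*(-7) = 1620 - 28 = 1592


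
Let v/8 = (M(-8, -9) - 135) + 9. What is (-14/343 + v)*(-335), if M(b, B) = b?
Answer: 17597550/49 ≈ 3.5913e+5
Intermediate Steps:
v = -1072 (v = 8*((-8 - 135) + 9) = 8*(-143 + 9) = 8*(-134) = -1072)
(-14/343 + v)*(-335) = (-14/343 - 1072)*(-335) = (-14*1/343 - 1072)*(-335) = (-2/49 - 1072)*(-335) = -52530/49*(-335) = 17597550/49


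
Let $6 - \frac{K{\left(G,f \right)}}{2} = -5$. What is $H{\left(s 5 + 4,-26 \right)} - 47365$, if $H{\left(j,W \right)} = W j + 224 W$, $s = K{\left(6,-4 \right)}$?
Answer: $-56153$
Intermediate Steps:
$K{\left(G,f \right)} = 22$ ($K{\left(G,f \right)} = 12 - -10 = 12 + 10 = 22$)
$s = 22$
$H{\left(j,W \right)} = 224 W + W j$
$H{\left(s 5 + 4,-26 \right)} - 47365 = - 26 \left(224 + \left(22 \cdot 5 + 4\right)\right) - 47365 = - 26 \left(224 + \left(110 + 4\right)\right) - 47365 = - 26 \left(224 + 114\right) - 47365 = \left(-26\right) 338 - 47365 = -8788 - 47365 = -56153$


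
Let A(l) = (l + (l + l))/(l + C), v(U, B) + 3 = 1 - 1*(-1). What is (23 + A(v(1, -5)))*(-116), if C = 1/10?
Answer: -9164/3 ≈ -3054.7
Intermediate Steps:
C = ⅒ ≈ 0.10000
v(U, B) = -1 (v(U, B) = -3 + (1 - 1*(-1)) = -3 + (1 + 1) = -3 + 2 = -1)
A(l) = 3*l/(⅒ + l) (A(l) = (l + (l + l))/(l + ⅒) = (l + 2*l)/(⅒ + l) = (3*l)/(⅒ + l) = 3*l/(⅒ + l))
(23 + A(v(1, -5)))*(-116) = (23 + 30*(-1)/(1 + 10*(-1)))*(-116) = (23 + 30*(-1)/(1 - 10))*(-116) = (23 + 30*(-1)/(-9))*(-116) = (23 + 30*(-1)*(-⅑))*(-116) = (23 + 10/3)*(-116) = (79/3)*(-116) = -9164/3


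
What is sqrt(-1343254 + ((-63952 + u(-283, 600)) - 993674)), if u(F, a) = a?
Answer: 2*I*sqrt(600070) ≈ 1549.3*I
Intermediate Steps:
sqrt(-1343254 + ((-63952 + u(-283, 600)) - 993674)) = sqrt(-1343254 + ((-63952 + 600) - 993674)) = sqrt(-1343254 + (-63352 - 993674)) = sqrt(-1343254 - 1057026) = sqrt(-2400280) = 2*I*sqrt(600070)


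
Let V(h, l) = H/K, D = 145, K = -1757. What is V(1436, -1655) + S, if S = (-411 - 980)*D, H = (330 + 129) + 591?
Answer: -50625595/251 ≈ -2.0170e+5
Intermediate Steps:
H = 1050 (H = 459 + 591 = 1050)
V(h, l) = -150/251 (V(h, l) = 1050/(-1757) = 1050*(-1/1757) = -150/251)
S = -201695 (S = (-411 - 980)*145 = -1391*145 = -201695)
V(1436, -1655) + S = -150/251 - 201695 = -50625595/251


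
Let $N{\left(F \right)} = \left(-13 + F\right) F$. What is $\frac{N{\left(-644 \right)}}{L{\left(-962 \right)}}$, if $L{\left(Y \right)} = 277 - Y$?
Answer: $\frac{20148}{59} \approx 341.49$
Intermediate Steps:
$N{\left(F \right)} = F \left(-13 + F\right)$
$\frac{N{\left(-644 \right)}}{L{\left(-962 \right)}} = \frac{\left(-644\right) \left(-13 - 644\right)}{277 - -962} = \frac{\left(-644\right) \left(-657\right)}{277 + 962} = \frac{423108}{1239} = 423108 \cdot \frac{1}{1239} = \frac{20148}{59}$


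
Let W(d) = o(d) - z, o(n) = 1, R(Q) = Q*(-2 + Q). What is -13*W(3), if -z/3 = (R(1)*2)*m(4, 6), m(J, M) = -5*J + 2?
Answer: -1417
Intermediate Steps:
m(J, M) = 2 - 5*J
z = -108 (z = -3*(1*(-2 + 1))*2*(2 - 5*4) = -3*(1*(-1))*2*(2 - 20) = -3*(-1*2)*(-18) = -(-6)*(-18) = -3*36 = -108)
W(d) = 109 (W(d) = 1 - 1*(-108) = 1 + 108 = 109)
-13*W(3) = -13*109 = -1417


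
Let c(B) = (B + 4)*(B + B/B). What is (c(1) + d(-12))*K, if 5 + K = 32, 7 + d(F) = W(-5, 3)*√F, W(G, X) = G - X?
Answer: 81 - 432*I*√3 ≈ 81.0 - 748.25*I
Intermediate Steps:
d(F) = -7 - 8*√F (d(F) = -7 + (-5 - 1*3)*√F = -7 + (-5 - 3)*√F = -7 - 8*√F)
K = 27 (K = -5 + 32 = 27)
c(B) = (1 + B)*(4 + B) (c(B) = (4 + B)*(B + 1) = (4 + B)*(1 + B) = (1 + B)*(4 + B))
(c(1) + d(-12))*K = ((4 + 1² + 5*1) + (-7 - 16*I*√3))*27 = ((4 + 1 + 5) + (-7 - 16*I*√3))*27 = (10 + (-7 - 16*I*√3))*27 = (3 - 16*I*√3)*27 = 81 - 432*I*√3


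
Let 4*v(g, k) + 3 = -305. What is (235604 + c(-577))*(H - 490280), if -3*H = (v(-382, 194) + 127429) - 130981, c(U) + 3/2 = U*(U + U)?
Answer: -2645265523331/6 ≈ -4.4088e+11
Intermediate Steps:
c(U) = -3/2 + 2*U**2 (c(U) = -3/2 + U*(U + U) = -3/2 + U*(2*U) = -3/2 + 2*U**2)
v(g, k) = -77 (v(g, k) = -3/4 + (1/4)*(-305) = -3/4 - 305/4 = -77)
H = 3629/3 (H = -((-77 + 127429) - 130981)/3 = -(127352 - 130981)/3 = -1/3*(-3629) = 3629/3 ≈ 1209.7)
(235604 + c(-577))*(H - 490280) = (235604 + (-3/2 + 2*(-577)**2))*(3629/3 - 490280) = (235604 + (-3/2 + 2*332929))*(-1467211/3) = (235604 + (-3/2 + 665858))*(-1467211/3) = (235604 + 1331713/2)*(-1467211/3) = (1802921/2)*(-1467211/3) = -2645265523331/6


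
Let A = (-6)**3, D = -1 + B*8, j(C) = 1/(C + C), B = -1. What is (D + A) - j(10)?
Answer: -4501/20 ≈ -225.05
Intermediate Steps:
j(C) = 1/(2*C)
D = -9 (D = -1 - 1*8 = -1 - 8 = -9)
A = -216
(D + A) - j(10) = (-9 - 216) - 1/(2*10) = -225 - 1/(2*10) = -225 - 1*1/20 = -225 - 1/20 = -4501/20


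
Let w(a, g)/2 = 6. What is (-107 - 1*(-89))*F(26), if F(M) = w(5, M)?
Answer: -216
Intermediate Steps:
w(a, g) = 12 (w(a, g) = 2*6 = 12)
F(M) = 12
(-107 - 1*(-89))*F(26) = (-107 - 1*(-89))*12 = (-107 + 89)*12 = -18*12 = -216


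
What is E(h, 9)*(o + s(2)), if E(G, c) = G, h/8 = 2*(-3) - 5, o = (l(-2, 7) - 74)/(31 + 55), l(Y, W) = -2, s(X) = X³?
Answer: -26928/43 ≈ -626.23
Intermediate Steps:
o = -38/43 (o = (-2 - 74)/(31 + 55) = -76/86 = -76*1/86 = -38/43 ≈ -0.88372)
h = -88 (h = 8*(2*(-3) - 5) = 8*(-6 - 5) = 8*(-11) = -88)
E(h, 9)*(o + s(2)) = -88*(-38/43 + 2³) = -88*(-38/43 + 8) = -88*306/43 = -26928/43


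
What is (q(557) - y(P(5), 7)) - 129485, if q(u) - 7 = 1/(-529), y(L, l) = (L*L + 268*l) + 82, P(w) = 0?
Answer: -69529645/529 ≈ -1.3144e+5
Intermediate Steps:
y(L, l) = 82 + L**2 + 268*l (y(L, l) = (L**2 + 268*l) + 82 = 82 + L**2 + 268*l)
q(u) = 3702/529 (q(u) = 7 + 1/(-529) = 7 - 1/529 = 3702/529)
(q(557) - y(P(5), 7)) - 129485 = (3702/529 - (82 + 0**2 + 268*7)) - 129485 = (3702/529 - (82 + 0 + 1876)) - 129485 = (3702/529 - 1*1958) - 129485 = (3702/529 - 1958) - 129485 = -1032080/529 - 129485 = -69529645/529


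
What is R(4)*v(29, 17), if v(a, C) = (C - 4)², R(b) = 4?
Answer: 676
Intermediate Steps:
v(a, C) = (-4 + C)²
R(4)*v(29, 17) = 4*(-4 + 17)² = 4*13² = 4*169 = 676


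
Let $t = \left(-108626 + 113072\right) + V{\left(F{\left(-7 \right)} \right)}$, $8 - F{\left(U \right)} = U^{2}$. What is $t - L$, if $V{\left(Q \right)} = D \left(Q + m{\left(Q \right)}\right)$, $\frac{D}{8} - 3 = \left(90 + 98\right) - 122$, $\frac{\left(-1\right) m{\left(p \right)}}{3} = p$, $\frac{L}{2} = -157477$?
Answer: $364664$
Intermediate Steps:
$L = -314954$ ($L = 2 \left(-157477\right) = -314954$)
$F{\left(U \right)} = 8 - U^{2}$
$m{\left(p \right)} = - 3 p$
$D = 552$ ($D = 24 + 8 \left(\left(90 + 98\right) - 122\right) = 24 + 8 \left(188 - 122\right) = 24 + 8 \cdot 66 = 24 + 528 = 552$)
$V{\left(Q \right)} = - 1104 Q$ ($V{\left(Q \right)} = 552 \left(Q - 3 Q\right) = 552 \left(- 2 Q\right) = - 1104 Q$)
$t = 49710$ ($t = \left(-108626 + 113072\right) - 1104 \left(8 - \left(-7\right)^{2}\right) = 4446 - 1104 \left(8 - 49\right) = 4446 - -45264 = 4446 + 45264 = 49710$)
$t - L = 49710 - -314954 = 49710 + 314954 = 364664$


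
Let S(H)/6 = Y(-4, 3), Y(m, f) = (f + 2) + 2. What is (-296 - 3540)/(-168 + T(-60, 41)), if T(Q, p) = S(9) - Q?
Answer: 1918/33 ≈ 58.121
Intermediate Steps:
Y(m, f) = 4 + f (Y(m, f) = (2 + f) + 2 = 4 + f)
S(H) = 42 (S(H) = 6*(4 + 3) = 6*7 = 42)
T(Q, p) = 42 - Q
(-296 - 3540)/(-168 + T(-60, 41)) = (-296 - 3540)/(-168 + (42 - 1*(-60))) = -3836/(-168 + (42 + 60)) = -3836/(-168 + 102) = -3836/(-66) = -3836*(-1/66) = 1918/33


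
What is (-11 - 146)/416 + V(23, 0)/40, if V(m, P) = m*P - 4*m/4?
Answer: -1981/2080 ≈ -0.95240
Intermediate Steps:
V(m, P) = -m + P*m (V(m, P) = P*m - 4*m/4 = P*m - m = -m + P*m)
(-11 - 146)/416 + V(23, 0)/40 = (-11 - 146)/416 + (23*(-1 + 0))/40 = -157*1/416 + (23*(-1))*(1/40) = -157/416 - 23*1/40 = -157/416 - 23/40 = -1981/2080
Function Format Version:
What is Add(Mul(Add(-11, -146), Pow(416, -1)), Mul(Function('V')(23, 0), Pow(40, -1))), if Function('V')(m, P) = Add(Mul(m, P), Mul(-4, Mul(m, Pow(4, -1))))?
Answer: Rational(-1981, 2080) ≈ -0.95240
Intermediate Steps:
Function('V')(m, P) = Add(Mul(-1, m), Mul(P, m)) (Function('V')(m, P) = Add(Mul(P, m), Mul(-4, Mul(m, Rational(1, 4)))) = Add(Mul(P, m), Mul(-4, Mul(Rational(1, 4), m))) = Add(Mul(P, m), Mul(-1, m)) = Add(Mul(-1, m), Mul(P, m)))
Add(Mul(Add(-11, -146), Pow(416, -1)), Mul(Function('V')(23, 0), Pow(40, -1))) = Add(Mul(Add(-11, -146), Pow(416, -1)), Mul(Mul(23, Add(-1, 0)), Pow(40, -1))) = Add(Mul(-157, Rational(1, 416)), Mul(Mul(23, -1), Rational(1, 40))) = Add(Rational(-157, 416), Mul(-23, Rational(1, 40))) = Add(Rational(-157, 416), Rational(-23, 40)) = Rational(-1981, 2080)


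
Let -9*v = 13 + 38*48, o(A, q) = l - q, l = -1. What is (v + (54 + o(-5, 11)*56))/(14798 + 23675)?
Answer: -7399/346257 ≈ -0.021369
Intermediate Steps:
o(A, q) = -1 - q
v = -1837/9 (v = -(13 + 38*48)/9 = -(13 + 1824)/9 = -⅑*1837 = -1837/9 ≈ -204.11)
(v + (54 + o(-5, 11)*56))/(14798 + 23675) = (-1837/9 + (54 + (-1 - 1*11)*56))/(14798 + 23675) = (-1837/9 + (54 + (-1 - 11)*56))/38473 = (-1837/9 + (54 - 12*56))*(1/38473) = (-1837/9 + (54 - 672))*(1/38473) = (-1837/9 - 618)*(1/38473) = -7399/9*1/38473 = -7399/346257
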